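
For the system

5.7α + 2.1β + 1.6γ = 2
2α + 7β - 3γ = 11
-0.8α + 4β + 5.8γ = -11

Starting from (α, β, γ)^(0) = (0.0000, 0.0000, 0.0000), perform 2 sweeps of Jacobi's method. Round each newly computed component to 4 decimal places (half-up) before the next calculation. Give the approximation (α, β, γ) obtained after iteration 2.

Iteration 1:
  α = (2 - (2.1)·0.0000 - (1.6)·0.0000) / (5.7) = 0.3509
  β = (11 - (2)·0.0000 - (-3)·0.0000) / (7) = 1.5714
  γ = (-11 - (-0.8)·0.0000 - (4)·0.0000) / (5.8) = -1.8966
Iteration 2:
  α = (2 - (2.1)·1.5714 - (1.6)·-1.8966) / (5.7) = 0.3043
  β = (11 - (2)·0.3509 - (-3)·-1.8966) / (7) = 0.6583
  γ = (-11 - (-0.8)·0.3509 - (4)·1.5714) / (5.8) = -2.9319

(0.3043, 0.6583, -2.9319)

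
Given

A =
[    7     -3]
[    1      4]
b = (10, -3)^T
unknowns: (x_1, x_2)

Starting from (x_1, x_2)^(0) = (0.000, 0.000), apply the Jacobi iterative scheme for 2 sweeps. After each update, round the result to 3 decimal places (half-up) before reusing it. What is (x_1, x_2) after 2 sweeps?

(1.107, -1.107)

Iteration 1:
  x_1 = (10 - (-3)·0.000) / (7) = 1.429
  x_2 = (-3 - (1)·0.000) / (4) = -0.750
Iteration 2:
  x_1 = (10 - (-3)·-0.750) / (7) = 1.107
  x_2 = (-3 - (1)·1.429) / (4) = -1.107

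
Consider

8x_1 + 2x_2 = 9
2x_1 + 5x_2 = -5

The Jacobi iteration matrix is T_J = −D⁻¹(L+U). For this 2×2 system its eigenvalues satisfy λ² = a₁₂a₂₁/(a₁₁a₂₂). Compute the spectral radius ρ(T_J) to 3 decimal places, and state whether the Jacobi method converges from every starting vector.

0.316

a₁₂a₂₁/(a₁₁a₂₂) = (2)·(2) / ((8)·(5)) = 0.100000
ρ = √|0.100000| = √0.100000 = 0.316
ρ < 1, so Jacobi converges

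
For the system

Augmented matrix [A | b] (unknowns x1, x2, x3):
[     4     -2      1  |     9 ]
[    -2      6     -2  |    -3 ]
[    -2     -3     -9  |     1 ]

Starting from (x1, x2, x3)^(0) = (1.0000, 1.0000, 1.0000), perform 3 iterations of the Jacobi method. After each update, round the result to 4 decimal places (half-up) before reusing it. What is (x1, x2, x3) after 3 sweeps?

Iteration 1:
  x1 = (9 - (-2)·1.0000 - (1)·1.0000) / (4) = 2.5000
  x2 = (-3 - (-2)·1.0000 - (-2)·1.0000) / (6) = 0.1667
  x3 = (1 - (-2)·1.0000 - (-3)·1.0000) / (-9) = -0.6667
Iteration 2:
  x1 = (9 - (-2)·0.1667 - (1)·-0.6667) / (4) = 2.5000
  x2 = (-3 - (-2)·2.5000 - (-2)·-0.6667) / (6) = 0.1111
  x3 = (1 - (-2)·2.5000 - (-3)·0.1667) / (-9) = -0.7222
Iteration 3:
  x1 = (9 - (-2)·0.1111 - (1)·-0.7222) / (4) = 2.4861
  x2 = (-3 - (-2)·2.5000 - (-2)·-0.7222) / (6) = 0.0926
  x3 = (1 - (-2)·2.5000 - (-3)·0.1111) / (-9) = -0.7037

(2.4861, 0.0926, -0.7037)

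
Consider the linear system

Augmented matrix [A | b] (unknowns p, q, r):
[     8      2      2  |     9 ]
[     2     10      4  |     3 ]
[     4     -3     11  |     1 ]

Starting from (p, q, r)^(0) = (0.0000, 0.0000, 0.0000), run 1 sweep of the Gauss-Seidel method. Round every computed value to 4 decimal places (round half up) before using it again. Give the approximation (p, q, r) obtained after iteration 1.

Iteration 1:
  p = (9 - (2)·0.0000 - (2)·0.0000) / (8) = 1.1250
  q = (3 - (2)·1.1250 - (4)·0.0000) / (10) = 0.0750
  r = (1 - (4)·1.1250 - (-3)·0.0750) / (11) = -0.2977

(1.1250, 0.0750, -0.2977)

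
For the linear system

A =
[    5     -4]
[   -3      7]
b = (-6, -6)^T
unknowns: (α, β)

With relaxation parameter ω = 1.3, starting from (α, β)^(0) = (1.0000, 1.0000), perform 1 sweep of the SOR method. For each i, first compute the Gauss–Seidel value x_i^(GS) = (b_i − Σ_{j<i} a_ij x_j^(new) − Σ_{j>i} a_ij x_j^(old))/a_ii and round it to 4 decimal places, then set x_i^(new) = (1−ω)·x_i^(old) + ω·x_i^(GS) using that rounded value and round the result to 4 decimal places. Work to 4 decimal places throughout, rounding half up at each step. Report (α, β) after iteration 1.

Iteration 1:
  α: GS value = (-6 - (-4)·1.0000) / (5) = -0.4000;  α ← (1−ω)·1.0000 + ω·-0.4000 = -0.8200
  β: GS value = (-6 - (-3)·-0.8200) / (7) = -1.2086;  β ← (1−ω)·1.0000 + ω·-1.2086 = -1.8712

(-0.8200, -1.8712)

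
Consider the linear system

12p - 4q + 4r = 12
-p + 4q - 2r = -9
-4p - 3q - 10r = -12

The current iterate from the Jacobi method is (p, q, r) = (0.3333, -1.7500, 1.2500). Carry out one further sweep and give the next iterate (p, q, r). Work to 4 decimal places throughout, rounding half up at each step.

One sweep:
  p = (12 - (-4)·-1.7500 - (4)·1.2500) / (12) = 0.0000
  q = (-9 - (-1)·0.3333 - (-2)·1.2500) / (4) = -1.5417
  r = (-12 - (-4)·0.3333 - (-3)·-1.7500) / (-10) = 1.5917

(0.0000, -1.5417, 1.5917)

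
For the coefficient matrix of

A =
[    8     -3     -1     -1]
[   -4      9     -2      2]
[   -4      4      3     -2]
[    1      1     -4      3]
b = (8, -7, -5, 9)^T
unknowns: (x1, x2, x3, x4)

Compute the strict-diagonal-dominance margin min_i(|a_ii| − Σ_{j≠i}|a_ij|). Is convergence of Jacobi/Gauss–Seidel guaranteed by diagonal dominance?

-7

row 1: |8| − (3+1+1) = 3
row 2: |9| − (4+2+2) = 1
row 3: |3| − (4+4+2) = -7
row 4: |3| − (1+1+4) = -3
minimum over rows = -7 → not strictly diagonally dominant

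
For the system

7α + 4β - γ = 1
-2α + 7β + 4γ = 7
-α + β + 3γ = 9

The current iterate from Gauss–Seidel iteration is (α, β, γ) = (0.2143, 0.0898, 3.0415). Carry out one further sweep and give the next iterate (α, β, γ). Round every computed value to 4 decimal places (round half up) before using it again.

(0.5260, -0.5877, 3.3712)

One sweep:
  α = (1 - (4)·0.0898 - (-1)·3.0415) / (7) = 0.5260
  β = (7 - (-2)·0.5260 - (4)·3.0415) / (7) = -0.5877
  γ = (9 - (-1)·0.5260 - (1)·-0.5877) / (3) = 3.3712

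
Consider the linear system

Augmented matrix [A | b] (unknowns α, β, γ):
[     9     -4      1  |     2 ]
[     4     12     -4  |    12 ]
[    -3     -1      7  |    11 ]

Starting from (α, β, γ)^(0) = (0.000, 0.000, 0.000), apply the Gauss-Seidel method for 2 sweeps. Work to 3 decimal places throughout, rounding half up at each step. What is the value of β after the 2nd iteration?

1.455

Iteration 1:
  α = (2 - (-4)·0.000 - (1)·0.000) / (9) = 0.222
  β = (12 - (4)·0.222 - (-4)·0.000) / (12) = 0.926
  γ = (11 - (-3)·0.222 - (-1)·0.926) / (7) = 1.799
Iteration 2:
  α = (2 - (-4)·0.926 - (1)·1.799) / (9) = 0.434
  β = (12 - (4)·0.434 - (-4)·1.799) / (12) = 1.455
  γ = (11 - (-3)·0.434 - (-1)·1.455) / (7) = 1.965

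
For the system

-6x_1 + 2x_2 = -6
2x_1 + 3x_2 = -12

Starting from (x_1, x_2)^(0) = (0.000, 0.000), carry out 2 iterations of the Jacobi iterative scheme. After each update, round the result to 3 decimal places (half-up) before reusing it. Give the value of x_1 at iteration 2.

-0.333

Iteration 1:
  x_1 = (-6 - (2)·0.000) / (-6) = 1.000
  x_2 = (-12 - (2)·0.000) / (3) = -4.000
Iteration 2:
  x_1 = (-6 - (2)·-4.000) / (-6) = -0.333
  x_2 = (-12 - (2)·1.000) / (3) = -4.667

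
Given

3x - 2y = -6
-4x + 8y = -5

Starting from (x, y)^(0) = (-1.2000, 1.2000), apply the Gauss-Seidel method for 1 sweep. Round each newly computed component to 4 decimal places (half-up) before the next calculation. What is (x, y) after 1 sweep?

(-1.2000, -1.2250)

Iteration 1:
  x = (-6 - (-2)·1.2000) / (3) = -1.2000
  y = (-5 - (-4)·-1.2000) / (8) = -1.2250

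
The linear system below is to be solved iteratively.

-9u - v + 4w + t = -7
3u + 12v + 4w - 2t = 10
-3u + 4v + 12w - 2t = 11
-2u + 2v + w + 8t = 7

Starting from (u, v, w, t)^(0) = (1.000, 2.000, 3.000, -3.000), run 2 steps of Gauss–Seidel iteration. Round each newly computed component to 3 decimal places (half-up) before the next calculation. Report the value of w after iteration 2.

1.442

Iteration 1:
  u = (-7 - (-1)·2.000 - (4)·3.000 - (1)·-3.000) / (-9) = 1.556
  v = (10 - (3)·1.556 - (4)·3.000 - (-2)·-3.000) / (12) = -1.056
  w = (11 - (-3)·1.556 - (4)·-1.056 - (-2)·-3.000) / (12) = 1.158
  t = (7 - (-2)·1.556 - (2)·-1.056 - (1)·1.158) / (8) = 1.383
Iteration 2:
  u = (-7 - (-1)·-1.056 - (4)·1.158 - (1)·1.383) / (-9) = 1.563
  v = (10 - (3)·1.563 - (4)·1.158 - (-2)·1.383) / (12) = 0.287
  w = (11 - (-3)·1.563 - (4)·0.287 - (-2)·1.383) / (12) = 1.442
  t = (7 - (-2)·1.563 - (2)·0.287 - (1)·1.442) / (8) = 1.014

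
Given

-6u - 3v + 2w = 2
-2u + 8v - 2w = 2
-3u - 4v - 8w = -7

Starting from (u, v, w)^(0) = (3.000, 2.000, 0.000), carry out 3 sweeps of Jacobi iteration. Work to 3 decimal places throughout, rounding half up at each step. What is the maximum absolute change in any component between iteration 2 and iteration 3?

1.406

Iteration 1:
  u = (2 - (-3)·2.000 - (2)·0.000) / (-6) = -1.333
  v = (2 - (-2)·3.000 - (-2)·0.000) / (8) = 1.000
  w = (-7 - (-3)·3.000 - (-4)·2.000) / (-8) = -1.250
Iteration 2:
  u = (2 - (-3)·1.000 - (2)·-1.250) / (-6) = -1.250
  v = (2 - (-2)·-1.333 - (-2)·-1.250) / (8) = -0.396
  w = (-7 - (-3)·-1.333 - (-4)·1.000) / (-8) = 0.875
Iteration 3:
  u = (2 - (-3)·-0.396 - (2)·0.875) / (-6) = 0.156
  v = (2 - (-2)·-1.250 - (-2)·0.875) / (8) = 0.156
  w = (-7 - (-3)·-1.250 - (-4)·-0.396) / (-8) = 1.542
Change: (1.406, 0.552, 0.667) → max |·| = 1.406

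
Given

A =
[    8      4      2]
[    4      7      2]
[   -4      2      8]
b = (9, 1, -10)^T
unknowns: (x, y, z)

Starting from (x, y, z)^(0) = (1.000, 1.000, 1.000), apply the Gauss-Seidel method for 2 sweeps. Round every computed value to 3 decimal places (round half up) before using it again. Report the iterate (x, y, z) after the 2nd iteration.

(1.547, -0.463, -0.361)

Iteration 1:
  x = (9 - (4)·1.000 - (2)·1.000) / (8) = 0.375
  y = (1 - (4)·0.375 - (2)·1.000) / (7) = -0.357
  z = (-10 - (-4)·0.375 - (2)·-0.357) / (8) = -0.973
Iteration 2:
  x = (9 - (4)·-0.357 - (2)·-0.973) / (8) = 1.547
  y = (1 - (4)·1.547 - (2)·-0.973) / (7) = -0.463
  z = (-10 - (-4)·1.547 - (2)·-0.463) / (8) = -0.361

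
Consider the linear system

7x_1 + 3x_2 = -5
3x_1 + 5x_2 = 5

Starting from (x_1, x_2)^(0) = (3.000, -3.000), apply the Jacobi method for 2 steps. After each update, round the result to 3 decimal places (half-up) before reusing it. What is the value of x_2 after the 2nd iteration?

Iteration 1:
  x_1 = (-5 - (3)·-3.000) / (7) = 0.571
  x_2 = (5 - (3)·3.000) / (5) = -0.800
Iteration 2:
  x_1 = (-5 - (3)·-0.800) / (7) = -0.371
  x_2 = (5 - (3)·0.571) / (5) = 0.657

0.657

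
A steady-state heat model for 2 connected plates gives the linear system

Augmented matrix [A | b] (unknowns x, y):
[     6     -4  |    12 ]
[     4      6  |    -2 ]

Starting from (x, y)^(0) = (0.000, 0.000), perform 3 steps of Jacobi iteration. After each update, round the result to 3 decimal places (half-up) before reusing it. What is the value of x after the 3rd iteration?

0.889

Iteration 1:
  x = (12 - (-4)·0.000) / (6) = 2.000
  y = (-2 - (4)·0.000) / (6) = -0.333
Iteration 2:
  x = (12 - (-4)·-0.333) / (6) = 1.778
  y = (-2 - (4)·2.000) / (6) = -1.667
Iteration 3:
  x = (12 - (-4)·-1.667) / (6) = 0.889
  y = (-2 - (4)·1.778) / (6) = -1.519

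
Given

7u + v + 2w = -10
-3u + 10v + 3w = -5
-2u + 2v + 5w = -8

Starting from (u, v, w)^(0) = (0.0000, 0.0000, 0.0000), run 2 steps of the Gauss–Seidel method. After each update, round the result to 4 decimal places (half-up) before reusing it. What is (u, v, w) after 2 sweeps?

(-0.7816, -0.1945, -1.8348)

Iteration 1:
  u = (-10 - (1)·0.0000 - (2)·0.0000) / (7) = -1.4286
  v = (-5 - (-3)·-1.4286 - (3)·0.0000) / (10) = -0.9286
  w = (-8 - (-2)·-1.4286 - (2)·-0.9286) / (5) = -1.8000
Iteration 2:
  u = (-10 - (1)·-0.9286 - (2)·-1.8000) / (7) = -0.7816
  v = (-5 - (-3)·-0.7816 - (3)·-1.8000) / (10) = -0.1945
  w = (-8 - (-2)·-0.7816 - (2)·-0.1945) / (5) = -1.8348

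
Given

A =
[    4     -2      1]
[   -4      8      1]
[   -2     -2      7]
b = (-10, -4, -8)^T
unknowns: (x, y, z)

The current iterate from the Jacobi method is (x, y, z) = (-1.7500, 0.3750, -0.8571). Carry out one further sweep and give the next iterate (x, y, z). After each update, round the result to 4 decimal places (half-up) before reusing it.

One sweep:
  x = (-10 - (-2)·0.3750 - (1)·-0.8571) / (4) = -2.0982
  y = (-4 - (-4)·-1.7500 - (1)·-0.8571) / (8) = -1.2679
  z = (-8 - (-2)·-1.7500 - (-2)·0.3750) / (7) = -1.5357

(-2.0982, -1.2679, -1.5357)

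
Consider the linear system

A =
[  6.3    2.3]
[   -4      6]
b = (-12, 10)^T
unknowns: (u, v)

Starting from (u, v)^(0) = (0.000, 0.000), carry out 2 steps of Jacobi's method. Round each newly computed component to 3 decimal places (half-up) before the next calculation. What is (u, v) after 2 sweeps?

(-2.513, 0.397)

Iteration 1:
  u = (-12 - (2.3)·0.000) / (6.3) = -1.905
  v = (10 - (-4)·0.000) / (6) = 1.667
Iteration 2:
  u = (-12 - (2.3)·1.667) / (6.3) = -2.513
  v = (10 - (-4)·-1.905) / (6) = 0.397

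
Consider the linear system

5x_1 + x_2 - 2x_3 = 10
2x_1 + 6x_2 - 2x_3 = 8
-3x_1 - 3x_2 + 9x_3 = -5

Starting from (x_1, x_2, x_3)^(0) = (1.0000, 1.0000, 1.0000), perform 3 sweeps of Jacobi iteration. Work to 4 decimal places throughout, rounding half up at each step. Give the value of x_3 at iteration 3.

0.2494

Iteration 1:
  x_1 = (10 - (1)·1.0000 - (-2)·1.0000) / (5) = 2.2000
  x_2 = (8 - (2)·1.0000 - (-2)·1.0000) / (6) = 1.3333
  x_3 = (-5 - (-3)·1.0000 - (-3)·1.0000) / (9) = 0.1111
Iteration 2:
  x_1 = (10 - (1)·1.3333 - (-2)·0.1111) / (5) = 1.7778
  x_2 = (8 - (2)·2.2000 - (-2)·0.1111) / (6) = 0.6370
  x_3 = (-5 - (-3)·2.2000 - (-3)·1.3333) / (9) = 0.6222
Iteration 3:
  x_1 = (10 - (1)·0.6370 - (-2)·0.6222) / (5) = 2.1215
  x_2 = (8 - (2)·1.7778 - (-2)·0.6222) / (6) = 0.9481
  x_3 = (-5 - (-3)·1.7778 - (-3)·0.6370) / (9) = 0.2494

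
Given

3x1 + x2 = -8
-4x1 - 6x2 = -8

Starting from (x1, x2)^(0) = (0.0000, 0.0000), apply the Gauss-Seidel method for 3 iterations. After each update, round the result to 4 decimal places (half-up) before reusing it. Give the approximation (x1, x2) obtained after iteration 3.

Iteration 1:
  x1 = (-8 - (1)·0.0000) / (3) = -2.6667
  x2 = (-8 - (-4)·-2.6667) / (-6) = 3.1111
Iteration 2:
  x1 = (-8 - (1)·3.1111) / (3) = -3.7037
  x2 = (-8 - (-4)·-3.7037) / (-6) = 3.8025
Iteration 3:
  x1 = (-8 - (1)·3.8025) / (3) = -3.9342
  x2 = (-8 - (-4)·-3.9342) / (-6) = 3.9561

(-3.9342, 3.9561)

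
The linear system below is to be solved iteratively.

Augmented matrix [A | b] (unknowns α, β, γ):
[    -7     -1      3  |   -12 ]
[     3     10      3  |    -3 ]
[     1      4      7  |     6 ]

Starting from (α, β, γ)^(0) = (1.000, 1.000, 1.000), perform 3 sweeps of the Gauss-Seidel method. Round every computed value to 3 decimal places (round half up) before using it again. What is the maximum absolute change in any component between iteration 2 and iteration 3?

Iteration 1:
  α = (-12 - (-1)·1.000 - (3)·1.000) / (-7) = 2.000
  β = (-3 - (3)·2.000 - (3)·1.000) / (10) = -1.200
  γ = (6 - (1)·2.000 - (4)·-1.200) / (7) = 1.257
Iteration 2:
  α = (-12 - (-1)·-1.200 - (3)·1.257) / (-7) = 2.424
  β = (-3 - (3)·2.424 - (3)·1.257) / (10) = -1.404
  γ = (6 - (1)·2.424 - (4)·-1.404) / (7) = 1.313
Iteration 3:
  α = (-12 - (-1)·-1.404 - (3)·1.313) / (-7) = 2.478
  β = (-3 - (3)·2.478 - (3)·1.313) / (10) = -1.437
  γ = (6 - (1)·2.478 - (4)·-1.437) / (7) = 1.324
Change: (0.054, -0.033, 0.011) → max |·| = 0.054

0.054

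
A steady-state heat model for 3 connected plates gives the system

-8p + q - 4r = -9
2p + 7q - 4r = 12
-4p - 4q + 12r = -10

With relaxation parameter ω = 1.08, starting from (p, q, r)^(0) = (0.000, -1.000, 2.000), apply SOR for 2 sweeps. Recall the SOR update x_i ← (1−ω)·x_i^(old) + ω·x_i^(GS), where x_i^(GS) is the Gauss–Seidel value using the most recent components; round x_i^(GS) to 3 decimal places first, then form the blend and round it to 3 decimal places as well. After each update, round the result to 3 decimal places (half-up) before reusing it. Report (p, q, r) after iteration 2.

(1.599, 1.154, 0.084)

Iteration 1:
  p: GS value = (-9 - (1)·-1.000 - (-4)·2.000) / (-8) = 0.000;  p ← (1−ω)·0.000 + ω·0.000 = 0.000
  q: GS value = (12 - (2)·0.000 - (-4)·2.000) / (7) = 2.857;  q ← (1−ω)·-1.000 + ω·2.857 = 3.166
  r: GS value = (-10 - (-4)·0.000 - (-4)·3.166) / (12) = 0.222;  r ← (1−ω)·2.000 + ω·0.222 = 0.080
Iteration 2:
  p: GS value = (-9 - (1)·3.166 - (-4)·0.080) / (-8) = 1.481;  p ← (1−ω)·0.000 + ω·1.481 = 1.599
  q: GS value = (12 - (2)·1.599 - (-4)·0.080) / (7) = 1.303;  q ← (1−ω)·3.166 + ω·1.303 = 1.154
  r: GS value = (-10 - (-4)·1.599 - (-4)·1.154) / (12) = 0.084;  r ← (1−ω)·0.080 + ω·0.084 = 0.084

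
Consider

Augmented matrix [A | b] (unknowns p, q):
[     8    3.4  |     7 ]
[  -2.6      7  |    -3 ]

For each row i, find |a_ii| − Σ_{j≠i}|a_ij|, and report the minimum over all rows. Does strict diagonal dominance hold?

4.4

row 1: |8| − (3.4) = 4.6
row 2: |7| − (2.6) = 4.4
minimum over rows = 4.4 → strictly diagonally dominant (convergence guaranteed)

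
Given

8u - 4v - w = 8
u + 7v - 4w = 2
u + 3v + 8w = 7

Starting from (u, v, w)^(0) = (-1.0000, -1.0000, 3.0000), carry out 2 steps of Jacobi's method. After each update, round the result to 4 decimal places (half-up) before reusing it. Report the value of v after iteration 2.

0.9464

Iteration 1:
  u = (8 - (-4)·-1.0000 - (-1)·3.0000) / (8) = 0.8750
  v = (2 - (1)·-1.0000 - (-4)·3.0000) / (7) = 2.1429
  w = (7 - (1)·-1.0000 - (3)·-1.0000) / (8) = 1.3750
Iteration 2:
  u = (8 - (-4)·2.1429 - (-1)·1.3750) / (8) = 2.2433
  v = (2 - (1)·0.8750 - (-4)·1.3750) / (7) = 0.9464
  w = (7 - (1)·0.8750 - (3)·2.1429) / (8) = -0.0380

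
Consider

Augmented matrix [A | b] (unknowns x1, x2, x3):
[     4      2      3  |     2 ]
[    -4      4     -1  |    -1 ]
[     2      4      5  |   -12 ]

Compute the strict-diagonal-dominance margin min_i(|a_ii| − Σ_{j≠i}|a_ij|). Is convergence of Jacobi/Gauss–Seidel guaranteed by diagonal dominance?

-1

row 1: |4| − (2+3) = -1
row 2: |4| − (4+1) = -1
row 3: |5| − (2+4) = -1
minimum over rows = -1 → not strictly diagonally dominant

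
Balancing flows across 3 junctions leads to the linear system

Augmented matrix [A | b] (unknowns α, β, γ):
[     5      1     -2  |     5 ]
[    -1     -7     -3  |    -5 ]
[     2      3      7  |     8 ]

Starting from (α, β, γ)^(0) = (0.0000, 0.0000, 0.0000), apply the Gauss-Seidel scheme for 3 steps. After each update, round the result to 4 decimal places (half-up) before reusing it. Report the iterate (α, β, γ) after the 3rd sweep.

Iteration 1:
  α = (5 - (1)·0.0000 - (-2)·0.0000) / (5) = 1.0000
  β = (-5 - (-1)·1.0000 - (-3)·0.0000) / (-7) = 0.5714
  γ = (8 - (2)·1.0000 - (3)·0.5714) / (7) = 0.6123
Iteration 2:
  α = (5 - (1)·0.5714 - (-2)·0.6123) / (5) = 1.1306
  β = (-5 - (-1)·1.1306 - (-3)·0.6123) / (-7) = 0.2904
  γ = (8 - (2)·1.1306 - (3)·0.2904) / (7) = 0.6954
Iteration 3:
  α = (5 - (1)·0.2904 - (-2)·0.6954) / (5) = 1.2201
  β = (-5 - (-1)·1.2201 - (-3)·0.6954) / (-7) = 0.2420
  γ = (8 - (2)·1.2201 - (3)·0.2420) / (7) = 0.6905

(1.2201, 0.2420, 0.6905)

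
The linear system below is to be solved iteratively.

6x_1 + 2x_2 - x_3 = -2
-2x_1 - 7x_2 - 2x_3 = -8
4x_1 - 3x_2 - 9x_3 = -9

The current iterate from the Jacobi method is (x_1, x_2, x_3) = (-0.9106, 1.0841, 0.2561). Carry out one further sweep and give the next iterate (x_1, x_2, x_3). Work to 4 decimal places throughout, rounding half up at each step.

One sweep:
  x_1 = (-2 - (2)·1.0841 - (-1)·0.2561) / (6) = -0.6520
  x_2 = (-8 - (-2)·-0.9106 - (-2)·0.2561) / (-7) = 1.3299
  x_3 = (-9 - (4)·-0.9106 - (-3)·1.0841) / (-9) = 0.2339

(-0.6520, 1.3299, 0.2339)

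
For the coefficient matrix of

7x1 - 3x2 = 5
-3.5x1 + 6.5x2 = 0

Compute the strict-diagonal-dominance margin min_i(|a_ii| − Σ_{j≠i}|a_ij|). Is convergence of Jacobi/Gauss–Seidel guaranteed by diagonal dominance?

row 1: |7| − (3) = 4
row 2: |6.5| − (3.5) = 3
minimum over rows = 3 → strictly diagonally dominant (convergence guaranteed)

3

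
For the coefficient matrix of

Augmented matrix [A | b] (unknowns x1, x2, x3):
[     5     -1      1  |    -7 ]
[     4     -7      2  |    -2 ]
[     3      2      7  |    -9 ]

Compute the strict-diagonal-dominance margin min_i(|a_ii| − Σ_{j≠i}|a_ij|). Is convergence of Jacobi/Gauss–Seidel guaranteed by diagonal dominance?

row 1: |5| − (1+1) = 3
row 2: |-7| − (4+2) = 1
row 3: |7| − (3+2) = 2
minimum over rows = 1 → strictly diagonally dominant (convergence guaranteed)

1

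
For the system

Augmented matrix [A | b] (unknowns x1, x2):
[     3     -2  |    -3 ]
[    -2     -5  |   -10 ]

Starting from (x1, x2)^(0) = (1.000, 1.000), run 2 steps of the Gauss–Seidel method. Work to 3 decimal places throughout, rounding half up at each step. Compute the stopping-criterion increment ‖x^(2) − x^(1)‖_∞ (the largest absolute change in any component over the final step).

Iteration 1:
  x1 = (-3 - (-2)·1.000) / (3) = -0.333
  x2 = (-10 - (-2)·-0.333) / (-5) = 2.133
Iteration 2:
  x1 = (-3 - (-2)·2.133) / (3) = 0.422
  x2 = (-10 - (-2)·0.422) / (-5) = 1.831
Change: (0.755, -0.302) → max |·| = 0.755

0.755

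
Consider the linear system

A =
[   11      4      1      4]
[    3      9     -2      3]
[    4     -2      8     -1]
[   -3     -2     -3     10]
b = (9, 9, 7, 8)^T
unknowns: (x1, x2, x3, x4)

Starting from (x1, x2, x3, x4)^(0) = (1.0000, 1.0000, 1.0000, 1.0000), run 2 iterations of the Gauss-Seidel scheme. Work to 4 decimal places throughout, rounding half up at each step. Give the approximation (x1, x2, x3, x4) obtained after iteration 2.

(-0.1050, 0.8585, 1.3102, 1.3333)

Iteration 1:
  x1 = (9 - (4)·1.0000 - (1)·1.0000 - (4)·1.0000) / (11) = 0.0000
  x2 = (9 - (3)·0.0000 - (-2)·1.0000 - (3)·1.0000) / (9) = 0.8889
  x3 = (7 - (4)·0.0000 - (-2)·0.8889 - (-1)·1.0000) / (8) = 1.2222
  x4 = (8 - (-3)·0.0000 - (-2)·0.8889 - (-3)·1.2222) / (10) = 1.3444
Iteration 2:
  x1 = (9 - (4)·0.8889 - (1)·1.2222 - (4)·1.3444) / (11) = -0.1050
  x2 = (9 - (3)·-0.1050 - (-2)·1.2222 - (3)·1.3444) / (9) = 0.8585
  x3 = (7 - (4)·-0.1050 - (-2)·0.8585 - (-1)·1.3444) / (8) = 1.3102
  x4 = (8 - (-3)·-0.1050 - (-2)·0.8585 - (-3)·1.3102) / (10) = 1.3333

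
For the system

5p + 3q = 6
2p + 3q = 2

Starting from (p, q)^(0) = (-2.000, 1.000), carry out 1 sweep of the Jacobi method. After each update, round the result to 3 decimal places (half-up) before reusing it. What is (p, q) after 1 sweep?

(0.600, 2.000)

Iteration 1:
  p = (6 - (3)·1.000) / (5) = 0.600
  q = (2 - (2)·-2.000) / (3) = 2.000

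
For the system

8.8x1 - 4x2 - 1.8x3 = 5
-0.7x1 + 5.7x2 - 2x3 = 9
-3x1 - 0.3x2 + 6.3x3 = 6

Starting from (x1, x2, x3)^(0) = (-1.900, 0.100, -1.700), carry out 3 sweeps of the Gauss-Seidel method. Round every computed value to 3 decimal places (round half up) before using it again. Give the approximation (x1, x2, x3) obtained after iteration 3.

Iteration 1:
  x1 = (5 - (-4)·0.100 - (-1.8)·-1.700) / (8.8) = 0.266
  x2 = (9 - (-0.7)·0.266 - (-2)·-1.700) / (5.7) = 1.015
  x3 = (6 - (-3)·0.266 - (-0.3)·1.015) / (6.3) = 1.127
Iteration 2:
  x1 = (5 - (-4)·1.015 - (-1.8)·1.127) / (8.8) = 1.260
  x2 = (9 - (-0.7)·1.260 - (-2)·1.127) / (5.7) = 2.129
  x3 = (6 - (-3)·1.260 - (-0.3)·2.129) / (6.3) = 1.654
Iteration 3:
  x1 = (5 - (-4)·2.129 - (-1.8)·1.654) / (8.8) = 1.874
  x2 = (9 - (-0.7)·1.874 - (-2)·1.654) / (5.7) = 2.389
  x3 = (6 - (-3)·1.874 - (-0.3)·2.389) / (6.3) = 1.959

(1.874, 2.389, 1.959)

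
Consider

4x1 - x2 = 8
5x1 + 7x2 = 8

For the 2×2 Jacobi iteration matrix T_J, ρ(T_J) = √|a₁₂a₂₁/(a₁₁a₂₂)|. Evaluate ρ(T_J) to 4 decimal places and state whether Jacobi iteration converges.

0.4226

a₁₂a₂₁/(a₁₁a₂₂) = (-1)·(5) / ((4)·(7)) = -0.178571
ρ = √|-0.178571| = √0.178571 = 0.4226
ρ < 1, so Jacobi converges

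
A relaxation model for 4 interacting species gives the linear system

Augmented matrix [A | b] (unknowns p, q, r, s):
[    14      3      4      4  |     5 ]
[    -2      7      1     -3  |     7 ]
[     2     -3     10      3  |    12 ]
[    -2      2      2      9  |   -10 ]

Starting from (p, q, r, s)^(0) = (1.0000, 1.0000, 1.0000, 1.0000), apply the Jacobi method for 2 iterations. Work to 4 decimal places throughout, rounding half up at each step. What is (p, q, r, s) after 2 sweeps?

(0.1156, 0.1633, 2.1571, -1.7778)

Iteration 1:
  p = (5 - (3)·1.0000 - (4)·1.0000 - (4)·1.0000) / (14) = -0.4286
  q = (7 - (-2)·1.0000 - (1)·1.0000 - (-3)·1.0000) / (7) = 1.5714
  r = (12 - (2)·1.0000 - (-3)·1.0000 - (3)·1.0000) / (10) = 1.0000
  s = (-10 - (-2)·1.0000 - (2)·1.0000 - (2)·1.0000) / (9) = -1.3333
Iteration 2:
  p = (5 - (3)·1.5714 - (4)·1.0000 - (4)·-1.3333) / (14) = 0.1156
  q = (7 - (-2)·-0.4286 - (1)·1.0000 - (-3)·-1.3333) / (7) = 0.1633
  r = (12 - (2)·-0.4286 - (-3)·1.5714 - (3)·-1.3333) / (10) = 2.1571
  s = (-10 - (-2)·-0.4286 - (2)·1.5714 - (2)·1.0000) / (9) = -1.7778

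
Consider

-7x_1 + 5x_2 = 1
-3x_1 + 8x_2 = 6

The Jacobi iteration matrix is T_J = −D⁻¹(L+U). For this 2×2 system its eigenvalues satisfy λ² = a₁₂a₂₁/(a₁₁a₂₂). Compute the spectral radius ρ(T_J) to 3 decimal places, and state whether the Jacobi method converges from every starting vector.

0.518

a₁₂a₂₁/(a₁₁a₂₂) = (5)·(-3) / ((-7)·(8)) = 0.267857
ρ = √|0.267857| = √0.267857 = 0.518
ρ < 1, so Jacobi converges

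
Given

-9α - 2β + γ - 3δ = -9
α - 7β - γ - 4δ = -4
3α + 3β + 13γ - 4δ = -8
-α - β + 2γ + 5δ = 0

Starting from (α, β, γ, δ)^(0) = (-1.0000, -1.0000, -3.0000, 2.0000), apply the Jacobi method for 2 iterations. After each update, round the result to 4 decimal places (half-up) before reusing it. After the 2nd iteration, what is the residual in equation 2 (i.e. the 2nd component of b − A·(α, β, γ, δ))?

Iteration 1:
  α = (-9 - (-2)·-1.0000 - (1)·-3.0000 - (-3)·2.0000) / (-9) = 0.2222
  β = (-4 - (1)·-1.0000 - (-1)·-3.0000 - (-4)·2.0000) / (-7) = -0.2857
  γ = (-8 - (3)·-1.0000 - (3)·-1.0000 - (-4)·2.0000) / (13) = 0.4615
  δ = (0 - (-1)·-1.0000 - (-1)·-1.0000 - (2)·-3.0000) / (5) = 0.8000
Iteration 2:
  α = (-9 - (-2)·-0.2857 - (1)·0.4615 - (-3)·0.8000) / (-9) = 0.8481
  β = (-4 - (1)·0.2222 - (-1)·0.4615 - (-4)·0.8000) / (-7) = 0.0801
  γ = (-8 - (3)·0.2222 - (3)·-0.2857 - (-4)·0.8000) / (13) = -0.3546
  δ = (0 - (-1)·0.2222 - (-1)·-0.2857 - (2)·0.4615) / (5) = -0.1973
Residual b − A·x = (-1.4442, -5.4312, -6.9640, 2.6239)

-5.4312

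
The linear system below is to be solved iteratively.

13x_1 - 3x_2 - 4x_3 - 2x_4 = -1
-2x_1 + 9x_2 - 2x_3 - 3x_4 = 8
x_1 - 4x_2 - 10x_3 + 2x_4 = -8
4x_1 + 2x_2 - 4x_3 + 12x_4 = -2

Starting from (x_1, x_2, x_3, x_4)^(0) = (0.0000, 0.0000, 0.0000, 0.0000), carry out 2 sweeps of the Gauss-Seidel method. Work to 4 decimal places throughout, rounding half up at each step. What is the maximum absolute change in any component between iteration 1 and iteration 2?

Iteration 1:
  x_1 = (-1 - (-3)·0.0000 - (-4)·0.0000 - (-2)·0.0000) / (13) = -0.0769
  x_2 = (8 - (-2)·-0.0769 - (-2)·0.0000 - (-3)·0.0000) / (9) = 0.8718
  x_3 = (-8 - (1)·-0.0769 - (-4)·0.8718 - (2)·0.0000) / (-10) = 0.4436
  x_4 = (-2 - (4)·-0.0769 - (2)·0.8718 - (-4)·0.4436) / (12) = -0.1385
Iteration 2:
  x_1 = (-1 - (-3)·0.8718 - (-4)·0.4436 - (-2)·-0.1385) / (13) = 0.2394
  x_2 = (8 - (-2)·0.2394 - (-2)·0.4436 - (-3)·-0.1385) / (9) = 0.9945
  x_3 = (-8 - (1)·0.2394 - (-4)·0.9945 - (2)·-0.1385) / (-10) = 0.3984
  x_4 = (-2 - (4)·0.2394 - (2)·0.9945 - (-4)·0.3984) / (12) = -0.2794
Change: (0.3163, 0.1227, -0.0452, -0.1409) → max |·| = 0.3163

0.3163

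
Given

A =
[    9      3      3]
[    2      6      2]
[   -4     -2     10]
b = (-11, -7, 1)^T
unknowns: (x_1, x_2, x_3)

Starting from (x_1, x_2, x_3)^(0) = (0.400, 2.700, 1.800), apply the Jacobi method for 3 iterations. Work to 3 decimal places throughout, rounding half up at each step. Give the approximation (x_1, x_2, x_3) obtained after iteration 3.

(-0.591, -0.425, -0.348)

Iteration 1:
  x_1 = (-11 - (3)·2.700 - (3)·1.800) / (9) = -2.722
  x_2 = (-7 - (2)·0.400 - (2)·1.800) / (6) = -1.900
  x_3 = (1 - (-4)·0.400 - (-2)·2.700) / (10) = 0.800
Iteration 2:
  x_1 = (-11 - (3)·-1.900 - (3)·0.800) / (9) = -0.856
  x_2 = (-7 - (2)·-2.722 - (2)·0.800) / (6) = -0.526
  x_3 = (1 - (-4)·-2.722 - (-2)·-1.900) / (10) = -1.369
Iteration 3:
  x_1 = (-11 - (3)·-0.526 - (3)·-1.369) / (9) = -0.591
  x_2 = (-7 - (2)·-0.856 - (2)·-1.369) / (6) = -0.425
  x_3 = (1 - (-4)·-0.856 - (-2)·-0.526) / (10) = -0.348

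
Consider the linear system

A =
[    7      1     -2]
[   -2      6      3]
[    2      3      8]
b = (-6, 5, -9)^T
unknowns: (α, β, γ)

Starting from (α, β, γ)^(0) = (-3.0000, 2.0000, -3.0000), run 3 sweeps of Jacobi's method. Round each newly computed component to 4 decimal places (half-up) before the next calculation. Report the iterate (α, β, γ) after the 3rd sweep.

(-1.2827, 0.9395, -1.0562)

Iteration 1:
  α = (-6 - (1)·2.0000 - (-2)·-3.0000) / (7) = -2.0000
  β = (5 - (-2)·-3.0000 - (3)·-3.0000) / (6) = 1.3333
  γ = (-9 - (2)·-3.0000 - (3)·2.0000) / (8) = -1.1250
Iteration 2:
  α = (-6 - (1)·1.3333 - (-2)·-1.1250) / (7) = -1.3690
  β = (5 - (-2)·-2.0000 - (3)·-1.1250) / (6) = 0.7292
  γ = (-9 - (2)·-2.0000 - (3)·1.3333) / (8) = -1.1250
Iteration 3:
  α = (-6 - (1)·0.7292 - (-2)·-1.1250) / (7) = -1.2827
  β = (5 - (-2)·-1.3690 - (3)·-1.1250) / (6) = 0.9395
  γ = (-9 - (2)·-1.3690 - (3)·0.7292) / (8) = -1.0562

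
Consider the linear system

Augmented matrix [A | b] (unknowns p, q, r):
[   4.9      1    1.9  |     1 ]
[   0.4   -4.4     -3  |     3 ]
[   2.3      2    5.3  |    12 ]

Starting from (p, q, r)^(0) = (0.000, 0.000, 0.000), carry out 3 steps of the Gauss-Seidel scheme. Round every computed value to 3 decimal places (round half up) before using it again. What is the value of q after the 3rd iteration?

Iteration 1:
  p = (1 - (1)·0.000 - (1.9)·0.000) / (4.9) = 0.204
  q = (3 - (0.4)·0.204 - (-3)·0.000) / (-4.4) = -0.663
  r = (12 - (2.3)·0.204 - (2)·-0.663) / (5.3) = 2.426
Iteration 2:
  p = (1 - (1)·-0.663 - (1.9)·2.426) / (4.9) = -0.601
  q = (3 - (0.4)·-0.601 - (-3)·2.426) / (-4.4) = -2.391
  r = (12 - (2.3)·-0.601 - (2)·-2.391) / (5.3) = 3.427
Iteration 3:
  p = (1 - (1)·-2.391 - (1.9)·3.427) / (4.9) = -0.637
  q = (3 - (0.4)·-0.637 - (-3)·3.427) / (-4.4) = -3.076
  r = (12 - (2.3)·-0.637 - (2)·-3.076) / (5.3) = 3.701

-3.076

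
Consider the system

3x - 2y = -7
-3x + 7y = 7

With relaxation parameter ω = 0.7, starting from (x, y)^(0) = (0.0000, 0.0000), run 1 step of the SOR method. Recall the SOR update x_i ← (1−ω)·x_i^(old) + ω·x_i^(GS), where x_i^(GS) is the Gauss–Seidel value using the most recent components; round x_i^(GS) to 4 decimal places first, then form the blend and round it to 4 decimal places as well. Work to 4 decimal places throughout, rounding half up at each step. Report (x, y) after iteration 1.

(-1.6333, 0.2100)

Iteration 1:
  x: GS value = (-7 - (-2)·0.0000) / (3) = -2.3333;  x ← (1−ω)·0.0000 + ω·-2.3333 = -1.6333
  y: GS value = (7 - (-3)·-1.6333) / (7) = 0.3000;  y ← (1−ω)·0.0000 + ω·0.3000 = 0.2100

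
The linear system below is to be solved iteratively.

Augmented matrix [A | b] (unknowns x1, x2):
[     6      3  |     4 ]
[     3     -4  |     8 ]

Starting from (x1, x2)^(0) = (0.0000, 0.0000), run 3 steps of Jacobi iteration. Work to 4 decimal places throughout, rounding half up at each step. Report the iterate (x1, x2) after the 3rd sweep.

Iteration 1:
  x1 = (4 - (3)·0.0000) / (6) = 0.6667
  x2 = (8 - (3)·0.0000) / (-4) = -2.0000
Iteration 2:
  x1 = (4 - (3)·-2.0000) / (6) = 1.6667
  x2 = (8 - (3)·0.6667) / (-4) = -1.5000
Iteration 3:
  x1 = (4 - (3)·-1.5000) / (6) = 1.4167
  x2 = (8 - (3)·1.6667) / (-4) = -0.7500

(1.4167, -0.7500)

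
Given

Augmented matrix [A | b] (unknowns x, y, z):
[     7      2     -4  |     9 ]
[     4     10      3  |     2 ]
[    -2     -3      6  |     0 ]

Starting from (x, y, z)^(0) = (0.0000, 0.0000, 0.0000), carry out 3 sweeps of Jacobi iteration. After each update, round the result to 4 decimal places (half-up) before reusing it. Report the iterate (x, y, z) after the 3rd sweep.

Iteration 1:
  x = (9 - (2)·0.0000 - (-4)·0.0000) / (7) = 1.2857
  y = (2 - (4)·0.0000 - (3)·0.0000) / (10) = 0.2000
  z = (0 - (-2)·0.0000 - (-3)·0.0000) / (6) = 0.0000
Iteration 2:
  x = (9 - (2)·0.2000 - (-4)·0.0000) / (7) = 1.2286
  y = (2 - (4)·1.2857 - (3)·0.0000) / (10) = -0.3143
  z = (0 - (-2)·1.2857 - (-3)·0.2000) / (6) = 0.5286
Iteration 3:
  x = (9 - (2)·-0.3143 - (-4)·0.5286) / (7) = 1.6776
  y = (2 - (4)·1.2286 - (3)·0.5286) / (10) = -0.4500
  z = (0 - (-2)·1.2286 - (-3)·-0.3143) / (6) = 0.2524

(1.6776, -0.4500, 0.2524)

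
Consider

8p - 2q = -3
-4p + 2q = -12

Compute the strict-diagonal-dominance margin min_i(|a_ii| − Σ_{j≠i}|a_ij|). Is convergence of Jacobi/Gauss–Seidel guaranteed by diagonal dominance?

-2

row 1: |8| − (2) = 6
row 2: |2| − (4) = -2
minimum over rows = -2 → not strictly diagonally dominant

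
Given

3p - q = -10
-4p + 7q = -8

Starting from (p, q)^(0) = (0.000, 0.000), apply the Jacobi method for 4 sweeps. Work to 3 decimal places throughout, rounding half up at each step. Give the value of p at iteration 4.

Iteration 1:
  p = (-10 - (-1)·0.000) / (3) = -3.333
  q = (-8 - (-4)·0.000) / (7) = -1.143
Iteration 2:
  p = (-10 - (-1)·-1.143) / (3) = -3.714
  q = (-8 - (-4)·-3.333) / (7) = -3.047
Iteration 3:
  p = (-10 - (-1)·-3.047) / (3) = -4.349
  q = (-8 - (-4)·-3.714) / (7) = -3.265
Iteration 4:
  p = (-10 - (-1)·-3.265) / (3) = -4.422
  q = (-8 - (-4)·-4.349) / (7) = -3.628

-4.422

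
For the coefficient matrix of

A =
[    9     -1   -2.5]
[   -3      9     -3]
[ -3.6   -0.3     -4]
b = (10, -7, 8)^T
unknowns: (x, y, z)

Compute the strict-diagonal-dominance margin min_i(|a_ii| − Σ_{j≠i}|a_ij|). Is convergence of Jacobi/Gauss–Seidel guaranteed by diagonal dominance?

0.1

row 1: |9| − (1+2.5) = 5.5
row 2: |9| − (3+3) = 3
row 3: |-4| − (3.6+0.3) = 0.1
minimum over rows = 0.1 → strictly diagonally dominant (convergence guaranteed)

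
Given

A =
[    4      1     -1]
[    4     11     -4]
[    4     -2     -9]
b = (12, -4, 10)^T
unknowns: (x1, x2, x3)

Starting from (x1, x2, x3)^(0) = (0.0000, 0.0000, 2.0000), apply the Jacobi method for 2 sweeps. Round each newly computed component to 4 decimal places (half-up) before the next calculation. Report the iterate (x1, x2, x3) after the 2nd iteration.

(2.6313, -2.0404, 0.3636)

Iteration 1:
  x1 = (12 - (1)·0.0000 - (-1)·2.0000) / (4) = 3.5000
  x2 = (-4 - (4)·0.0000 - (-4)·2.0000) / (11) = 0.3636
  x3 = (10 - (4)·0.0000 - (-2)·0.0000) / (-9) = -1.1111
Iteration 2:
  x1 = (12 - (1)·0.3636 - (-1)·-1.1111) / (4) = 2.6313
  x2 = (-4 - (4)·3.5000 - (-4)·-1.1111) / (11) = -2.0404
  x3 = (10 - (4)·3.5000 - (-2)·0.3636) / (-9) = 0.3636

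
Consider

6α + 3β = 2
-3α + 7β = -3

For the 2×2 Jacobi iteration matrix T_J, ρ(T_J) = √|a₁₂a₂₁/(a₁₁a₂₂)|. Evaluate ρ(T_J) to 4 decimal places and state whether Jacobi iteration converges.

a₁₂a₂₁/(a₁₁a₂₂) = (3)·(-3) / ((6)·(7)) = -0.214286
ρ = √|-0.214286| = √0.214286 = 0.4629
ρ < 1, so Jacobi converges

0.4629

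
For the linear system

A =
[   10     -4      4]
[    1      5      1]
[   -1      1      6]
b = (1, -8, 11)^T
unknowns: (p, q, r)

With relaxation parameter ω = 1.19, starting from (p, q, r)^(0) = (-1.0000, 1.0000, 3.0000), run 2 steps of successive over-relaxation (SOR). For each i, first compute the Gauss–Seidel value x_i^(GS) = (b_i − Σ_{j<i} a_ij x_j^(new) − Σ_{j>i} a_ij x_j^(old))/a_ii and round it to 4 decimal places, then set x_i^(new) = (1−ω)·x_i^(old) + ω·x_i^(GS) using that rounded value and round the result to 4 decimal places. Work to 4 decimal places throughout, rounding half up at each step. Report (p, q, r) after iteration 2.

(-1.9797, -1.4069, 1.6860)

Iteration 1:
  p: GS value = (1 - (-4)·1.0000 - (4)·3.0000) / (10) = -0.7000;  p ← (1−ω)·-1.0000 + ω·-0.7000 = -0.6430
  q: GS value = (-8 - (1)·-0.6430 - (1)·3.0000) / (5) = -2.0714;  q ← (1−ω)·1.0000 + ω·-2.0714 = -2.6550
  r: GS value = (11 - (-1)·-0.6430 - (1)·-2.6550) / (6) = 2.1687;  r ← (1−ω)·3.0000 + ω·2.1687 = 2.0108
Iteration 2:
  p: GS value = (1 - (-4)·-2.6550 - (4)·2.0108) / (10) = -1.7663;  p ← (1−ω)·-0.6430 + ω·-1.7663 = -1.9797
  q: GS value = (-8 - (1)·-1.9797 - (1)·2.0108) / (5) = -1.6062;  q ← (1−ω)·-2.6550 + ω·-1.6062 = -1.4069
  r: GS value = (11 - (-1)·-1.9797 - (1)·-1.4069) / (6) = 1.7379;  r ← (1−ω)·2.0108 + ω·1.7379 = 1.6860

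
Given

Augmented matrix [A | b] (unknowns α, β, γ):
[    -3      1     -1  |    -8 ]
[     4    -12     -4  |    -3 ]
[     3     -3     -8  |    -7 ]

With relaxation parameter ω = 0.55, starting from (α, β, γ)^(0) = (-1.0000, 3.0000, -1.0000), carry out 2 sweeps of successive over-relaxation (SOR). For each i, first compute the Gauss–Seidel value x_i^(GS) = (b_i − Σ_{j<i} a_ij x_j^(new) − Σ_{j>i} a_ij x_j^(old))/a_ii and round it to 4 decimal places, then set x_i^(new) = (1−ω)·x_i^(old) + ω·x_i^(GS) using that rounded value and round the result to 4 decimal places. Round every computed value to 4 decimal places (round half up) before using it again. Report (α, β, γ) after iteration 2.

(2.6227, 1.5180, 0.7007)

Iteration 1:
  α: GS value = (-8 - (1)·3.0000 - (-1)·-1.0000) / (-3) = 4.0000;  α ← (1−ω)·-1.0000 + ω·4.0000 = 1.7500
  β: GS value = (-3 - (4)·1.7500 - (-4)·-1.0000) / (-12) = 1.1667;  β ← (1−ω)·3.0000 + ω·1.1667 = 1.9917
  γ: GS value = (-7 - (3)·1.7500 - (-3)·1.9917) / (-8) = 0.7844;  γ ← (1−ω)·-1.0000 + ω·0.7844 = -0.0186
Iteration 2:
  α: GS value = (-8 - (1)·1.9917 - (-1)·-0.0186) / (-3) = 3.3368;  α ← (1−ω)·1.7500 + ω·3.3368 = 2.6227
  β: GS value = (-3 - (4)·2.6227 - (-4)·-0.0186) / (-12) = 1.1304;  β ← (1−ω)·1.9917 + ω·1.1304 = 1.5180
  γ: GS value = (-7 - (3)·2.6227 - (-3)·1.5180) / (-8) = 1.2893;  γ ← (1−ω)·-0.0186 + ω·1.2893 = 0.7007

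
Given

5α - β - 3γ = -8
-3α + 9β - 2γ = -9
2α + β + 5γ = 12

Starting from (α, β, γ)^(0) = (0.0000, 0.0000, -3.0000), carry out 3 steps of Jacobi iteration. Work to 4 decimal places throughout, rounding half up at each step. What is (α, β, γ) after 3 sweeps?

(0.5360, -0.2548, 2.9173)

Iteration 1:
  α = (-8 - (-1)·0.0000 - (-3)·-3.0000) / (5) = -3.4000
  β = (-9 - (-3)·0.0000 - (-2)·-3.0000) / (9) = -1.6667
  γ = (12 - (2)·0.0000 - (1)·0.0000) / (5) = 2.4000
Iteration 2:
  α = (-8 - (-1)·-1.6667 - (-3)·2.4000) / (5) = -0.4933
  β = (-9 - (-3)·-3.4000 - (-2)·2.4000) / (9) = -1.6000
  γ = (12 - (2)·-3.4000 - (1)·-1.6667) / (5) = 4.0933
Iteration 3:
  α = (-8 - (-1)·-1.6000 - (-3)·4.0933) / (5) = 0.5360
  β = (-9 - (-3)·-0.4933 - (-2)·4.0933) / (9) = -0.2548
  γ = (12 - (2)·-0.4933 - (1)·-1.6000) / (5) = 2.9173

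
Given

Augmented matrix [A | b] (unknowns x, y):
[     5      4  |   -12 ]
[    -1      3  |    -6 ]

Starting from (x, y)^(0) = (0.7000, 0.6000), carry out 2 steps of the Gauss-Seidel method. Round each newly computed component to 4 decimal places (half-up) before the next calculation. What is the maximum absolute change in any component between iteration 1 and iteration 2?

2.8480

Iteration 1:
  x = (-12 - (4)·0.6000) / (5) = -2.8800
  y = (-6 - (-1)·-2.8800) / (3) = -2.9600
Iteration 2:
  x = (-12 - (4)·-2.9600) / (5) = -0.0320
  y = (-6 - (-1)·-0.0320) / (3) = -2.0107
Change: (2.8480, 0.9493) → max |·| = 2.8480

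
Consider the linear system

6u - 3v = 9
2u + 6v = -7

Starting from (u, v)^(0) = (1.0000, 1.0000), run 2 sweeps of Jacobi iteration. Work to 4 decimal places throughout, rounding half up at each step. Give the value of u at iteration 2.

0.7500

Iteration 1:
  u = (9 - (-3)·1.0000) / (6) = 2.0000
  v = (-7 - (2)·1.0000) / (6) = -1.5000
Iteration 2:
  u = (9 - (-3)·-1.5000) / (6) = 0.7500
  v = (-7 - (2)·2.0000) / (6) = -1.8333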